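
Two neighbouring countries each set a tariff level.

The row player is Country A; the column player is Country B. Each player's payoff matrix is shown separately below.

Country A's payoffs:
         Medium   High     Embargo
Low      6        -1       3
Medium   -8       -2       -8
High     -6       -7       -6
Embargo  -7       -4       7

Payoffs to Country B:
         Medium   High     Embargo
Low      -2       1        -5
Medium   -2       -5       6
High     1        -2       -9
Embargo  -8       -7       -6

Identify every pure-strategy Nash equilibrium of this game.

Country A against Medium: payoffs 6, -8, -6, -7 → best response Low.
Country A against High: payoffs -1, -2, -7, -4 → best response Low.
Country A against Embargo: payoffs 3, -8, -6, 7 → best response Embargo.
Country B against Low: payoffs -2, 1, -5 → best response High.
Country B against Medium: payoffs -2, -5, 6 → best response Embargo.
Country B against High: payoffs 1, -2, -9 → best response Medium.
Country B against Embargo: payoffs -8, -7, -6 → best response Embargo.
Mutual best responses: (Low, High); (Embargo, Embargo).

Pure-strategy Nash equilibria: (Low, High) and (Embargo, Embargo)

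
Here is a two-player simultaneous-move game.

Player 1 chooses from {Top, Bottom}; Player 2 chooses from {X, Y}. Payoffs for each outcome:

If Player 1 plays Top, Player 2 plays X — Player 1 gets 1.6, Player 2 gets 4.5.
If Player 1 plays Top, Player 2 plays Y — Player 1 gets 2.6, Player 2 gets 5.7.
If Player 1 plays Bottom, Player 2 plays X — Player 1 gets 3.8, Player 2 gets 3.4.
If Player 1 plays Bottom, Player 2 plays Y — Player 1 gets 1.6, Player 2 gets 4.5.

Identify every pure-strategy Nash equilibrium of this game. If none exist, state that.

Player 1 against X: payoffs 1.6, 3.8 → best response Bottom.
Player 1 against Y: payoffs 2.6, 1.6 → best response Top.
Player 2 against Top: payoffs 4.5, 5.7 → best response Y.
Player 2 against Bottom: payoffs 3.4, 4.5 → best response Y.
Mutual best responses: (Top, Y).

Pure NE: (Top, Y)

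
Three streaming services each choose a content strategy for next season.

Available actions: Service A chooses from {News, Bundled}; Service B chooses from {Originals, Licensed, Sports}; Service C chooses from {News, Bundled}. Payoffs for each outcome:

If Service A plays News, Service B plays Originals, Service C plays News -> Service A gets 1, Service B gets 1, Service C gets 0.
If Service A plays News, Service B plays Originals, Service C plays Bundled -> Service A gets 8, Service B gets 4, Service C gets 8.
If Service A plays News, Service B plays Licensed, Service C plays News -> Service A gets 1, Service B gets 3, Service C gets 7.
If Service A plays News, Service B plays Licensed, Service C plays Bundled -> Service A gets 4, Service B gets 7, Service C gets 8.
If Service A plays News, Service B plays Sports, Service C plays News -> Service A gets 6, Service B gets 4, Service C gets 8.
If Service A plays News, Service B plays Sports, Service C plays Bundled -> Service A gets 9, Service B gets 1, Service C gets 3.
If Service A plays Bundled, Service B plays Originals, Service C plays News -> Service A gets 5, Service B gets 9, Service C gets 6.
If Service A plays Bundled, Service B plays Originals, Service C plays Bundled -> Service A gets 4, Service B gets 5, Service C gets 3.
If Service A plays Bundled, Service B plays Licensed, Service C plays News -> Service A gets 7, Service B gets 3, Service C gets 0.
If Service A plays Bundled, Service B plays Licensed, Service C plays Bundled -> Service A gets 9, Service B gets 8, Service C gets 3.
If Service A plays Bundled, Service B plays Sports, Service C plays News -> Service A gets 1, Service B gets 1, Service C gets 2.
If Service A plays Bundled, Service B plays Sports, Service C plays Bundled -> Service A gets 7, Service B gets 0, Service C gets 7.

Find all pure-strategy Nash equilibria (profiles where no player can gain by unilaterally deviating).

The pure Nash equilibria are (News, Sports, News) and (Bundled, Originals, News) and (Bundled, Licensed, Bundled).

Service A against (Originals, News): payoffs 1, 5 → best response Bundled.
Service A against (Originals, Bundled): payoffs 8, 4 → best response News.
Service A against (Licensed, News): payoffs 1, 7 → best response Bundled.
Service A against (Licensed, Bundled): payoffs 4, 9 → best response Bundled.
Service A against (Sports, News): payoffs 6, 1 → best response News.
Service A against (Sports, Bundled): payoffs 9, 7 → best response News.
Service B against (News, News): payoffs 1, 3, 4 → best response Sports.
Service B against (News, Bundled): payoffs 4, 7, 1 → best response Licensed.
Service B against (Bundled, News): payoffs 9, 3, 1 → best response Originals.
Service B against (Bundled, Bundled): payoffs 5, 8, 0 → best response Licensed.
Service C against (News, Originals): payoffs 0, 8 → best response Bundled.
Service C against (News, Licensed): payoffs 7, 8 → best response Bundled.
Service C against (News, Sports): payoffs 8, 3 → best response News.
Service C against (Bundled, Originals): payoffs 6, 3 → best response News.
Service C against (Bundled, Licensed): payoffs 0, 3 → best response Bundled.
Service C against (Bundled, Sports): payoffs 2, 7 → best response Bundled.
Mutual best responses: (News, Sports, News); (Bundled, Originals, News); (Bundled, Licensed, Bundled).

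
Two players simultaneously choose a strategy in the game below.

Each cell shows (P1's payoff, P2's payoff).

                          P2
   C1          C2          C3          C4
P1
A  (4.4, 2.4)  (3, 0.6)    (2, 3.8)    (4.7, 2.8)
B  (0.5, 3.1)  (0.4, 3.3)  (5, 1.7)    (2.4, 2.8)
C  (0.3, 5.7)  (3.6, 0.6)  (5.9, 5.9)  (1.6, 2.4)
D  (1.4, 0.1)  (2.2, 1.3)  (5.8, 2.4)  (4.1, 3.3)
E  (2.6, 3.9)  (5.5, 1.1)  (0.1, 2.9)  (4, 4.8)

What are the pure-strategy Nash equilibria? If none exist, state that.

P1 against C1: payoffs 4.4, 0.5, 0.3, 1.4, 2.6 → best response A.
P1 against C2: payoffs 3, 0.4, 3.6, 2.2, 5.5 → best response E.
P1 against C3: payoffs 2, 5, 5.9, 5.8, 0.1 → best response C.
P1 against C4: payoffs 4.7, 2.4, 1.6, 4.1, 4 → best response A.
P2 against A: payoffs 2.4, 0.6, 3.8, 2.8 → best response C3.
P2 against B: payoffs 3.1, 3.3, 1.7, 2.8 → best response C2.
P2 against C: payoffs 5.7, 0.6, 5.9, 2.4 → best response C3.
P2 against D: payoffs 0.1, 1.3, 2.4, 3.3 → best response C4.
P2 against E: payoffs 3.9, 1.1, 2.9, 4.8 → best response C4.
Mutual best responses: (C, C3).

The unique pure-strategy Nash equilibrium is (C, C3).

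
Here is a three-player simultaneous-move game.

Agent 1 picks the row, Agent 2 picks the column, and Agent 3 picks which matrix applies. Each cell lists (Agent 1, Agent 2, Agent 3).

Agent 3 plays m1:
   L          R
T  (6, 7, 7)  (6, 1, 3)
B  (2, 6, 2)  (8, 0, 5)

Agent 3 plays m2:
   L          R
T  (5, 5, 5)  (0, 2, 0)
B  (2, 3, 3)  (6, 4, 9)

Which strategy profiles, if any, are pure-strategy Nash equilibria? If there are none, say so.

For each player, find the best response to each opponent profile; mutual best responses are the pure NE.
Agent 1 against (L, m1): payoffs 6, 2 → best response T.
Agent 1 against (L, m2): payoffs 5, 2 → best response T.
Agent 1 against (R, m1): payoffs 6, 8 → best response B.
Agent 1 against (R, m2): payoffs 0, 6 → best response B.
Agent 2 against (T, m1): payoffs 7, 1 → best response L.
Agent 2 against (T, m2): payoffs 5, 2 → best response L.
Agent 2 against (B, m1): payoffs 6, 0 → best response L.
Agent 2 against (B, m2): payoffs 3, 4 → best response R.
Agent 3 against (T, L): payoffs 7, 5 → best response m1.
Agent 3 against (T, R): payoffs 3, 0 → best response m1.
Agent 3 against (B, L): payoffs 2, 3 → best response m2.
Agent 3 against (B, R): payoffs 5, 9 → best response m2.
Mutual best responses: (T, L, m1); (B, R, m2).

Pure-strategy Nash equilibria: (T, L, m1), (B, R, m2)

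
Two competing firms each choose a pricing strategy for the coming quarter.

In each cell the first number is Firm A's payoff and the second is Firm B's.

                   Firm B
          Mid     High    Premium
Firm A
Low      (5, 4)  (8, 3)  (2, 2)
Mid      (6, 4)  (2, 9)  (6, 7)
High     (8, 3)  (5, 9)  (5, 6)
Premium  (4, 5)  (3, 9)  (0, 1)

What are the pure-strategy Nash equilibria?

Mark each player's best response to every combination of opponents' strategies; a profile where every player is best-responding is a pure Nash equilibrium.
Firm A against Mid: payoffs 5, 6, 8, 4 → best response High.
Firm A against High: payoffs 8, 2, 5, 3 → best response Low.
Firm A against Premium: payoffs 2, 6, 5, 0 → best response Mid.
Firm B against Low: payoffs 4, 3, 2 → best response Mid.
Firm B against Mid: payoffs 4, 9, 7 → best response High.
Firm B against High: payoffs 3, 9, 6 → best response High.
Firm B against Premium: payoffs 5, 9, 1 → best response High.
No profile is a mutual best response for all players.

There is no pure-strategy Nash equilibrium.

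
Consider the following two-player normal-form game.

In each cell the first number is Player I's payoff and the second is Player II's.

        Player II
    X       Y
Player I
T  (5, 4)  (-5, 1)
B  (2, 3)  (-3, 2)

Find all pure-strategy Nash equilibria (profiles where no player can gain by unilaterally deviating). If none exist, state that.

(T, X)

Mark each player's best response to every combination of opponents' strategies; a profile where every player is best-responding is a pure Nash equilibrium.
Player I against X: payoffs 5, 2 → best response T.
Player I against Y: payoffs -5, -3 → best response B.
Player II against T: payoffs 4, 1 → best response X.
Player II against B: payoffs 3, 2 → best response X.
Mutual best responses: (T, X).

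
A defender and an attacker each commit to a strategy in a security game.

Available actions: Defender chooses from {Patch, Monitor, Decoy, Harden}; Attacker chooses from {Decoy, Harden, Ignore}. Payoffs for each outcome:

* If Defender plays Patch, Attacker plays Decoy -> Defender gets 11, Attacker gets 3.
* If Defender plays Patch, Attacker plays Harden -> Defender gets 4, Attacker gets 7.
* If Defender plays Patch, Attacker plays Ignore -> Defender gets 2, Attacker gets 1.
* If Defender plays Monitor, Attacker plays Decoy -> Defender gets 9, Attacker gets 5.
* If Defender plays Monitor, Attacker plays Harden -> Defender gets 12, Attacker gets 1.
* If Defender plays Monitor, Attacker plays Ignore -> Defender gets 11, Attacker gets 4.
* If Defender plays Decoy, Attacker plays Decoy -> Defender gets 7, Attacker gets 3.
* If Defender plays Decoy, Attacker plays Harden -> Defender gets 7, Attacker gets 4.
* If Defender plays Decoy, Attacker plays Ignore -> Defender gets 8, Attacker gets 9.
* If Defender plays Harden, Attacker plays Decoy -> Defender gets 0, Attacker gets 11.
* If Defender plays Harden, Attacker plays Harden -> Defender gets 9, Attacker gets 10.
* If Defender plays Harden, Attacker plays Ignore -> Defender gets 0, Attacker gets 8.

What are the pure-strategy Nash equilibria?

For each player, find the best response to each opponent profile; mutual best responses are the pure NE.
Defender against Decoy: payoffs 11, 9, 7, 0 → best response Patch.
Defender against Harden: payoffs 4, 12, 7, 9 → best response Monitor.
Defender against Ignore: payoffs 2, 11, 8, 0 → best response Monitor.
Attacker against Patch: payoffs 3, 7, 1 → best response Harden.
Attacker against Monitor: payoffs 5, 1, 4 → best response Decoy.
Attacker against Decoy: payoffs 3, 4, 9 → best response Ignore.
Attacker against Harden: payoffs 11, 10, 8 → best response Decoy.
No profile is a mutual best response for all players.

There is no pure-strategy Nash equilibrium.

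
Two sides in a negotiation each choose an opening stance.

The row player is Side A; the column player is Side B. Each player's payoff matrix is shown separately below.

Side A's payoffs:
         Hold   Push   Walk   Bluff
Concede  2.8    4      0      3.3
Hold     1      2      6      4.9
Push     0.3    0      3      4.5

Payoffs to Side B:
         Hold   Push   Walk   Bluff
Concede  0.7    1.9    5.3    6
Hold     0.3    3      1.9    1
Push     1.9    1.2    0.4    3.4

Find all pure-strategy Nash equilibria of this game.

(Concede, Hold): Side B can switch to Push (0.7 → 1.9). Not NE.
(Concede, Push): Side B can switch to Walk (1.9 → 5.3). Not NE.
(Concede, Walk): Side A can switch to Hold (0 → 6). Not NE.
(Concede, Bluff): Side A can switch to Hold (3.3 → 4.9). Not NE.
(Hold, Hold): Side A can switch to Concede (1 → 2.8). Not NE.
(Hold, Push): Side A can switch to Concede (2 → 4). Not NE.
(Hold, Walk): Side B can switch to Push (1.9 → 3). Not NE.
(Hold, Bluff): Side B can switch to Push (1 → 3). Not NE.
(Push, Hold): Side A can switch to Concede (0.3 → 2.8). Not NE.
(Push, Push): Side A can switch to Concede (0 → 4). Not NE.
(The remaining 2 profiles each have a profitable deviation by the same check.)

none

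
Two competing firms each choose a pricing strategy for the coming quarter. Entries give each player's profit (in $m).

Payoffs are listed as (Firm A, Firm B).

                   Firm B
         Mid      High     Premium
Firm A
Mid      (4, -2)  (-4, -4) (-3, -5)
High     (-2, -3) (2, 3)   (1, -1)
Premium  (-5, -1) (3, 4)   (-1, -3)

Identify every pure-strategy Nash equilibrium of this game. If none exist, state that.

(Mid, Mid): Firm A gets 4, best alternative -2; Firm B gets -2, best alternative -4. No profitable deviation — NE.
(Mid, High): Firm A can switch to High (-4 → 2). Not NE.
(Mid, Premium): Firm A can switch to High (-3 → 1). Not NE.
(High, Mid): Firm A can switch to Mid (-2 → 4). Not NE.
(High, High): Firm A can switch to Premium (2 → 3). Not NE.
(High, Premium): Firm B can switch to High (-1 → 3). Not NE.
(Premium, Mid): Firm A can switch to Mid (-5 → 4). Not NE.
(Premium, High): Firm A gets 3, best alternative 2; Firm B gets 4, best alternative -1. No profitable deviation — NE.
(The remaining 1 profile has a profitable deviation by the same check.)

Pure-strategy Nash equilibria: (Mid, Mid) and (Premium, High)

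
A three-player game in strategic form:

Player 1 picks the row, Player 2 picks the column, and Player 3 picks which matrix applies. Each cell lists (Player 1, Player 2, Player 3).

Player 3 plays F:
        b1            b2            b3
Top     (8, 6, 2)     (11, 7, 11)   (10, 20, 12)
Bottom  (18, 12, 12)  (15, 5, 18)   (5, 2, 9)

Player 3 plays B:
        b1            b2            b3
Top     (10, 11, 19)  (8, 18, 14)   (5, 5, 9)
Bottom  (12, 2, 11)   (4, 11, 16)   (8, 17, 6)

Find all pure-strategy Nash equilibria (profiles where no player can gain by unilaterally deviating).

(Top, b2, B), (Top, b3, F), (Bottom, b1, F)

Player 1 against (b1, F): payoffs 8, 18 → best response Bottom.
Player 1 against (b1, B): payoffs 10, 12 → best response Bottom.
Player 1 against (b2, F): payoffs 11, 15 → best response Bottom.
Player 1 against (b2, B): payoffs 8, 4 → best response Top.
Player 1 against (b3, F): payoffs 10, 5 → best response Top.
Player 1 against (b3, B): payoffs 5, 8 → best response Bottom.
Player 2 against (Top, F): payoffs 6, 7, 20 → best response b3.
Player 2 against (Top, B): payoffs 11, 18, 5 → best response b2.
Player 2 against (Bottom, F): payoffs 12, 5, 2 → best response b1.
Player 2 against (Bottom, B): payoffs 2, 11, 17 → best response b3.
Player 3 against (Top, b1): payoffs 2, 19 → best response B.
Player 3 against (Top, b2): payoffs 11, 14 → best response B.
Player 3 against (Top, b3): payoffs 12, 9 → best response F.
Player 3 against (Bottom, b1): payoffs 12, 11 → best response F.
Player 3 against (Bottom, b2): payoffs 18, 16 → best response F.
Player 3 against (Bottom, b3): payoffs 9, 6 → best response F.
Mutual best responses: (Top, b2, B); (Top, b3, F); (Bottom, b1, F).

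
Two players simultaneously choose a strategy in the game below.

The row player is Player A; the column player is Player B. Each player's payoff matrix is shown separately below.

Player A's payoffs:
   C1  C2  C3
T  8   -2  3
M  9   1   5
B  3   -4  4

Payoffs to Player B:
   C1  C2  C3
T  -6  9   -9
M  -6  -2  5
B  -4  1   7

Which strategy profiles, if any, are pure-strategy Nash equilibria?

(M, C3)

Check each profile: it is a Nash equilibrium iff no player can strictly gain by switching unilaterally.
(T, C1): Player A can switch to M (8 → 9). Not NE.
(T, C2): Player A can switch to M (-2 → 1). Not NE.
(T, C3): Player A can switch to M (3 → 5). Not NE.
(M, C1): Player B can switch to C2 (-6 → -2). Not NE.
(M, C2): Player B can switch to C3 (-2 → 5). Not NE.
(M, C3): Player A gets 5, best alternative 4; Player B gets 5, best alternative -2. No profitable deviation — NE.
(B, C1): Player A can switch to T (3 → 8). Not NE.
(B, C2): Player A can switch to T (-4 → -2). Not NE.
(B, C3): Player A can switch to M (4 → 5). Not NE.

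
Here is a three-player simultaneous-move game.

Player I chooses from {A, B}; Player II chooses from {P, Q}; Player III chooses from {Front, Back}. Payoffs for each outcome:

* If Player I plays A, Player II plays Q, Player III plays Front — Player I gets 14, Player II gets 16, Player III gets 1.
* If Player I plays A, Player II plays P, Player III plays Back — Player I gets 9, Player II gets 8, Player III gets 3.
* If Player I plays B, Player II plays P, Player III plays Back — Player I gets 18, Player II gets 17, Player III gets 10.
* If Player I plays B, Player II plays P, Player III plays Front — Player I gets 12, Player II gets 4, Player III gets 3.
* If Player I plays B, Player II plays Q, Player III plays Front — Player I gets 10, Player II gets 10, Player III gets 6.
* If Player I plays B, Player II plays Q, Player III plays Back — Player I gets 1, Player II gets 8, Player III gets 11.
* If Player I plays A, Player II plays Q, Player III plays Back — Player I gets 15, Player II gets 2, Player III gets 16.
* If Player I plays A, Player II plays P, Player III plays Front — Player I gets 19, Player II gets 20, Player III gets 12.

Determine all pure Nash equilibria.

The pure Nash equilibria are (A, P, Front); (B, P, Back).

Player I against (P, Front): payoffs 19, 12 → best response A.
Player I against (P, Back): payoffs 9, 18 → best response B.
Player I against (Q, Front): payoffs 14, 10 → best response A.
Player I against (Q, Back): payoffs 15, 1 → best response A.
Player II against (A, Front): payoffs 20, 16 → best response P.
Player II against (A, Back): payoffs 8, 2 → best response P.
Player II against (B, Front): payoffs 4, 10 → best response Q.
Player II against (B, Back): payoffs 17, 8 → best response P.
Player III against (A, P): payoffs 12, 3 → best response Front.
Player III against (A, Q): payoffs 1, 16 → best response Back.
Player III against (B, P): payoffs 3, 10 → best response Back.
Player III against (B, Q): payoffs 6, 11 → best response Back.
Mutual best responses: (A, P, Front); (B, P, Back).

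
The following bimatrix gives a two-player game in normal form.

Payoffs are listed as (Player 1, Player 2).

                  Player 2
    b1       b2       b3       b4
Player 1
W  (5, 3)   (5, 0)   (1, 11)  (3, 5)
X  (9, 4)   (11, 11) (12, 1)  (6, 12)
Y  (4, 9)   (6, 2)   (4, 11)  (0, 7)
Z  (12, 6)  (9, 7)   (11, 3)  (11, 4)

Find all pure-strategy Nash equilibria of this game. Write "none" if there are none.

Player 1 against b1: payoffs 5, 9, 4, 12 → best response Z.
Player 1 against b2: payoffs 5, 11, 6, 9 → best response X.
Player 1 against b3: payoffs 1, 12, 4, 11 → best response X.
Player 1 against b4: payoffs 3, 6, 0, 11 → best response Z.
Player 2 against W: payoffs 3, 0, 11, 5 → best response b3.
Player 2 against X: payoffs 4, 11, 1, 12 → best response b4.
Player 2 against Y: payoffs 9, 2, 11, 7 → best response b3.
Player 2 against Z: payoffs 6, 7, 3, 4 → best response b2.
No profile is a mutual best response for all players.

No pure-strategy Nash equilibrium.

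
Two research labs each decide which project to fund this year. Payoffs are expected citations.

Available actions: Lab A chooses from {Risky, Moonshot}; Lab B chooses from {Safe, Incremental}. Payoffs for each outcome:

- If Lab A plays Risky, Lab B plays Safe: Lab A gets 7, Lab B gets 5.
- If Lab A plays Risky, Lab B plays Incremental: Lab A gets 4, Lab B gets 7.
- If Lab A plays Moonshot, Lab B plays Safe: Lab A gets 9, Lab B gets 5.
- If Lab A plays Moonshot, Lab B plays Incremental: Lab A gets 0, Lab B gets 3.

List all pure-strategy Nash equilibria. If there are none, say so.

Lab A against Safe: payoffs 7, 9 → best response Moonshot.
Lab A against Incremental: payoffs 4, 0 → best response Risky.
Lab B against Risky: payoffs 5, 7 → best response Incremental.
Lab B against Moonshot: payoffs 5, 3 → best response Safe.
Mutual best responses: (Risky, Incremental); (Moonshot, Safe).

The pure Nash equilibria are (Risky, Incremental), (Moonshot, Safe).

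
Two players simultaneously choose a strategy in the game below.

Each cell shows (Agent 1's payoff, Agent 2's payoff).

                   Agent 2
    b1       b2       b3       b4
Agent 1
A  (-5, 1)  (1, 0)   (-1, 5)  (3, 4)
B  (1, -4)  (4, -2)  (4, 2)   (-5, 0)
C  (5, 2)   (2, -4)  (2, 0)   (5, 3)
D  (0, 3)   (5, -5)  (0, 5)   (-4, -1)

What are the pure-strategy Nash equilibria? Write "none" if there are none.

For each strategy profile, look for a profitable unilateral deviation.
(A, b1): Agent 1 can switch to B (-5 → 1). Not NE.
(A, b2): Agent 1 can switch to B (1 → 4). Not NE.
(A, b3): Agent 1 can switch to B (-1 → 4). Not NE.
(A, b4): Agent 1 can switch to C (3 → 5). Not NE.
(B, b1): Agent 1 can switch to C (1 → 5). Not NE.
(B, b2): Agent 1 can switch to D (4 → 5). Not NE.
(B, b3): Agent 1 gets 4, best alternative 2; Agent 2 gets 2, best alternative 0. No profitable deviation — NE.
(B, b4): Agent 1 can switch to A (-5 → 3). Not NE.
(C, b1): Agent 2 can switch to b4 (2 → 3). Not NE.
(C, b2): Agent 1 can switch to B (2 → 4). Not NE.
(C, b3): Agent 1 can switch to B (2 → 4). Not NE.
(C, b4): Agent 1 gets 5, best alternative 3; Agent 2 gets 3, best alternative 2. No profitable deviation — NE.
(The remaining 4 profiles each have a profitable deviation by the same check.)

The pure Nash equilibria are (B, b3), (C, b4).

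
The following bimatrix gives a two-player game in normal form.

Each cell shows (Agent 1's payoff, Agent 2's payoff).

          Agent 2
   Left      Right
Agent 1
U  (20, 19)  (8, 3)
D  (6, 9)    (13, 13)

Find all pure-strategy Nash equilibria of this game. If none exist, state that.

(U, Left): Agent 1 gets 20, best alternative 6; Agent 2 gets 19, best alternative 3. No profitable deviation — NE.
(U, Right): Agent 1 can switch to D (8 → 13). Not NE.
(D, Left): Agent 1 can switch to U (6 → 20). Not NE.
(D, Right): Agent 1 gets 13, best alternative 8; Agent 2 gets 13, best alternative 9. No profitable deviation — NE.

The pure Nash equilibria are (U, Left) and (D, Right).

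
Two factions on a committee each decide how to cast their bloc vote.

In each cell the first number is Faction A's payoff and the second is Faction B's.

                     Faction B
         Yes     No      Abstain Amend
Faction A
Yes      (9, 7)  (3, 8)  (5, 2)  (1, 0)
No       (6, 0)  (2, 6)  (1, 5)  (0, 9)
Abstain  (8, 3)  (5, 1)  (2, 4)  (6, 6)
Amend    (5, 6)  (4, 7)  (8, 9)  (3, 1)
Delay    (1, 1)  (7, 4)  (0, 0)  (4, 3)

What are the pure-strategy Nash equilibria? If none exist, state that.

(Abstain, Amend) and (Amend, Abstain) and (Delay, No)

(Yes, Yes): Faction B can switch to No (7 → 8). Not NE.
(Yes, No): Faction A can switch to Abstain (3 → 5). Not NE.
(Yes, Abstain): Faction A can switch to Amend (5 → 8). Not NE.
(Yes, Amend): Faction A can switch to Abstain (1 → 6). Not NE.
(No, Yes): Faction A can switch to Yes (6 → 9). Not NE.
(No, No): Faction A can switch to Yes (2 → 3). Not NE.
(Abstain, Amend): Faction A gets 6, best alternative 4; Faction B gets 6, best alternative 4. No profitable deviation — NE.
(Amend, Abstain): Faction A gets 8, best alternative 5; Faction B gets 9, best alternative 7. No profitable deviation — NE.
(Delay, No): Faction A gets 7, best alternative 5; Faction B gets 4, best alternative 3. No profitable deviation — NE.
(The remaining 11 profiles each have a profitable deviation by the same check.)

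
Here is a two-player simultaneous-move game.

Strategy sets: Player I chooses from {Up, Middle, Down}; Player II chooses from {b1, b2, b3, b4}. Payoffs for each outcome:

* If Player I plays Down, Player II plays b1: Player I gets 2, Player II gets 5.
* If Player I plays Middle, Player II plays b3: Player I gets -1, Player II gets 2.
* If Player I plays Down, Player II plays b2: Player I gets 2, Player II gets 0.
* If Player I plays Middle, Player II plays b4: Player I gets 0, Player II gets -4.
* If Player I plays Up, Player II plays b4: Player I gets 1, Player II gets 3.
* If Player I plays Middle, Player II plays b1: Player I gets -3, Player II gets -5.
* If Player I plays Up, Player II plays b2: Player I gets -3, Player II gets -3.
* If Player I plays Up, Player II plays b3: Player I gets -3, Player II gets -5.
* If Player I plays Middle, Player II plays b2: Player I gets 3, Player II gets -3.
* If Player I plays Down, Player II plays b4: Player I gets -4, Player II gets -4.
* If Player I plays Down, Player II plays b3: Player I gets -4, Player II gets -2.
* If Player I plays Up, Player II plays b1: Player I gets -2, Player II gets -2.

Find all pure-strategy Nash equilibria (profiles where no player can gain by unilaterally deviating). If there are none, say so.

Mark each player's best response to every combination of opponents' strategies; a profile where every player is best-responding is a pure Nash equilibrium.
Player I against b1: payoffs -2, -3, 2 → best response Down.
Player I against b2: payoffs -3, 3, 2 → best response Middle.
Player I against b3: payoffs -3, -1, -4 → best response Middle.
Player I against b4: payoffs 1, 0, -4 → best response Up.
Player II against Up: payoffs -2, -3, -5, 3 → best response b4.
Player II against Middle: payoffs -5, -3, 2, -4 → best response b3.
Player II against Down: payoffs 5, 0, -2, -4 → best response b1.
Mutual best responses: (Up, b4); (Middle, b3); (Down, b1).

Pure-strategy Nash equilibria: (Up, b4) and (Middle, b3) and (Down, b1)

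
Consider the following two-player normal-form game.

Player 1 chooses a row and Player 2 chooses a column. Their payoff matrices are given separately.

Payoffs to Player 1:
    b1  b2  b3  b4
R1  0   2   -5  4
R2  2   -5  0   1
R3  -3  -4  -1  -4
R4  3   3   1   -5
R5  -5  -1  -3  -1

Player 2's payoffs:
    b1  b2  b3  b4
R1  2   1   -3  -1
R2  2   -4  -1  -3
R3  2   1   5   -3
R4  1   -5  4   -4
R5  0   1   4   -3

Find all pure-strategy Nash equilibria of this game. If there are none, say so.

Player 1 against b1: payoffs 0, 2, -3, 3, -5 → best response R4.
Player 1 against b2: payoffs 2, -5, -4, 3, -1 → best response R4.
Player 1 against b3: payoffs -5, 0, -1, 1, -3 → best response R4.
Player 1 against b4: payoffs 4, 1, -4, -5, -1 → best response R1.
Player 2 against R1: payoffs 2, 1, -3, -1 → best response b1.
Player 2 against R2: payoffs 2, -4, -1, -3 → best response b1.
Player 2 against R3: payoffs 2, 1, 5, -3 → best response b3.
Player 2 against R4: payoffs 1, -5, 4, -4 → best response b3.
Player 2 against R5: payoffs 0, 1, 4, -3 → best response b3.
Mutual best responses: (R4, b3).

The unique pure-strategy Nash equilibrium is (R4, b3).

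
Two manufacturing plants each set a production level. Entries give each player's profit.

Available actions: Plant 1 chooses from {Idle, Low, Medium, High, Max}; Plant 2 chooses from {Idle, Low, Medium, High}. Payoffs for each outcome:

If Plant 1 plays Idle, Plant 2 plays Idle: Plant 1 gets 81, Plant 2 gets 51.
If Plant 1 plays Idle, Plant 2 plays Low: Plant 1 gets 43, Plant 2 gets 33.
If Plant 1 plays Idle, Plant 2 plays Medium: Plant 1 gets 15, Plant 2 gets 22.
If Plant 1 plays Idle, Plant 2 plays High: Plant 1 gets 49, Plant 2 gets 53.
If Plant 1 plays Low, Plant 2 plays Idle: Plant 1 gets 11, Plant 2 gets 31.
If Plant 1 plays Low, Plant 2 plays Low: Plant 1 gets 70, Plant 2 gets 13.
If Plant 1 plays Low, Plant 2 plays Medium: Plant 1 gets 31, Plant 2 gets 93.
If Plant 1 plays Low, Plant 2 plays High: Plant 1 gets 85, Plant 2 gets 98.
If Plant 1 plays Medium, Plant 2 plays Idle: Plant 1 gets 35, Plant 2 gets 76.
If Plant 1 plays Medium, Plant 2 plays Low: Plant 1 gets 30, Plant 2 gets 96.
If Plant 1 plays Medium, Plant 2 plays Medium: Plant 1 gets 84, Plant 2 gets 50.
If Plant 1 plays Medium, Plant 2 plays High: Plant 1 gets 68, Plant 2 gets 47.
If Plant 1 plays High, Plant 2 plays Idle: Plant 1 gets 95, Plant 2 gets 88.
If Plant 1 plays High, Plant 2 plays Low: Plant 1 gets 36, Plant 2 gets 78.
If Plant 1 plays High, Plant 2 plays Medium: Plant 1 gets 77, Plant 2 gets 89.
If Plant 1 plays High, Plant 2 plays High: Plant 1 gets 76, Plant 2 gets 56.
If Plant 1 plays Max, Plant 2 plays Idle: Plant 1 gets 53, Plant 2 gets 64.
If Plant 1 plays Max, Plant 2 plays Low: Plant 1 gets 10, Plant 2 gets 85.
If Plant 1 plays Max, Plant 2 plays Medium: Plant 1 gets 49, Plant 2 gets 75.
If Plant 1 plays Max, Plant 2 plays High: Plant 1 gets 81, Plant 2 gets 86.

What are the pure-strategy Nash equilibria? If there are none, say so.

(Idle, Idle): Plant 1 can switch to High (81 → 95). Not NE.
(Idle, Low): Plant 1 can switch to Low (43 → 70). Not NE.
(Idle, Medium): Plant 1 can switch to Low (15 → 31). Not NE.
(Idle, High): Plant 1 can switch to Low (49 → 85). Not NE.
(Low, Idle): Plant 1 can switch to Idle (11 → 81). Not NE.
(Low, Low): Plant 2 can switch to Idle (13 → 31). Not NE.
(Low, Medium): Plant 1 can switch to Medium (31 → 84). Not NE.
(Low, High): Plant 1 gets 85, best alternative 81; Plant 2 gets 98, best alternative 93. No profitable deviation — NE.
(Medium, Idle): Plant 1 can switch to Idle (35 → 81). Not NE.
(Medium, Low): Plant 1 can switch to Idle (30 → 43). Not NE.
(Medium, Medium): Plant 2 can switch to Idle (50 → 76). Not NE.
(Medium, High): Plant 1 can switch to Low (68 → 85). Not NE.
(High, Idle): Plant 2 can switch to Medium (88 → 89). Not NE.
(The remaining 7 profiles each have a profitable deviation by the same check.)

(Low, High)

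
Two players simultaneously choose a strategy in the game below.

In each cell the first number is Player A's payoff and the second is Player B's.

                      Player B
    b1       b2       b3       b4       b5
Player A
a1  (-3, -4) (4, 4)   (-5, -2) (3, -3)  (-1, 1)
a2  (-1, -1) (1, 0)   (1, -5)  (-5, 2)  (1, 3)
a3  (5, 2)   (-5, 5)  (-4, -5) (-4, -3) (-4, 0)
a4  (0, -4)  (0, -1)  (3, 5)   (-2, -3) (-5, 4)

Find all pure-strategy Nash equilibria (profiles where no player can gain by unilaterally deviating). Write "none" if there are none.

The pure Nash equilibria are (a1, b2); (a2, b5); (a4, b3).

(a1, b1): Player A can switch to a2 (-3 → -1). Not NE.
(a1, b2): Player A gets 4, best alternative 1; Player B gets 4, best alternative 1. No profitable deviation — NE.
(a1, b3): Player A can switch to a2 (-5 → 1). Not NE.
(a1, b4): Player B can switch to b2 (-3 → 4). Not NE.
(a1, b5): Player A can switch to a2 (-1 → 1). Not NE.
(a2, b1): Player A can switch to a3 (-1 → 5). Not NE.
(a2, b2): Player A can switch to a1 (1 → 4). Not NE.
(a2, b3): Player A can switch to a4 (1 → 3). Not NE.
(a2, b4): Player A can switch to a1 (-5 → 3). Not NE.
(a2, b5): Player A gets 1, best alternative -1; Player B gets 3, best alternative 2. No profitable deviation — NE.
(a3, b1): Player B can switch to b2 (2 → 5). Not NE.
(a3, b2): Player A can switch to a1 (-5 → 4). Not NE.
(a4, b3): Player A gets 3, best alternative 1; Player B gets 5, best alternative 4. No profitable deviation — NE.
(The remaining 7 profiles each have a profitable deviation by the same check.)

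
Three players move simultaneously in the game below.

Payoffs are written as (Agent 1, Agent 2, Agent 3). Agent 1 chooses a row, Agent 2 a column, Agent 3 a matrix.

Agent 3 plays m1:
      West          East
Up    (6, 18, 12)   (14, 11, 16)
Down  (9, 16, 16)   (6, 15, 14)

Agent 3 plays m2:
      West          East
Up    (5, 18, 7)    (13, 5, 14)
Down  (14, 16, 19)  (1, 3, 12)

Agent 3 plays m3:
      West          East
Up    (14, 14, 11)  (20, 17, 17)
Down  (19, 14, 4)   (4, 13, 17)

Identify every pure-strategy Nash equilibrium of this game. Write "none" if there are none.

The pure Nash equilibria are (Up, East, m3), (Down, West, m2).

(Up, West, m1): Agent 1 can switch to Down (6 → 9). Not NE.
(Up, West, m2): Agent 1 can switch to Down (5 → 14). Not NE.
(Up, West, m3): Agent 1 can switch to Down (14 → 19). Not NE.
(Up, East, m1): Agent 2 can switch to West (11 → 18). Not NE.
(Up, East, m2): Agent 2 can switch to West (5 → 18). Not NE.
(Up, East, m3): Agent 1 gets 20, best alternative 4; Agent 2 gets 17, best alternative 14; Agent 3 gets 17, best alternative 16. No profitable deviation — NE.
(Down, West, m1): Agent 3 can switch to m2 (16 → 19). Not NE.
(Down, West, m2): Agent 1 gets 14, best alternative 5; Agent 2 gets 16, best alternative 3; Agent 3 gets 19, best alternative 16. No profitable deviation — NE.
(The remaining 4 profiles each have a profitable deviation by the same check.)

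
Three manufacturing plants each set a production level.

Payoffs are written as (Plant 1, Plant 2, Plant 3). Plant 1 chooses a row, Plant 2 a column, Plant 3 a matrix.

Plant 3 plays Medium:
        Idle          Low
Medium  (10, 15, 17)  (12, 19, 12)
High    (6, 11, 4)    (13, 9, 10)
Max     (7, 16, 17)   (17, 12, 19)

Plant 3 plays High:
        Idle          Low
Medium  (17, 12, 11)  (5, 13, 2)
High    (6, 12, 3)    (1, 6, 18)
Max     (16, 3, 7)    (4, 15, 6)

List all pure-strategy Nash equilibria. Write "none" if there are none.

(Medium, Idle, Medium): Plant 2 can switch to Low (15 → 19). Not NE.
(Medium, Idle, High): Plant 2 can switch to Low (12 → 13). Not NE.
(Medium, Low, Medium): Plant 1 can switch to High (12 → 13). Not NE.
(Medium, Low, High): Plant 3 can switch to Medium (2 → 12). Not NE.
(High, Idle, Medium): Plant 1 can switch to Medium (6 → 10). Not NE.
(High, Idle, High): Plant 1 can switch to Medium (6 → 17). Not NE.
(High, Low, Medium): Plant 1 can switch to Max (13 → 17). Not NE.
(High, Low, High): Plant 1 can switch to Medium (1 → 5). Not NE.
(The remaining 4 profiles each have a profitable deviation by the same check.)

No pure-strategy Nash equilibrium.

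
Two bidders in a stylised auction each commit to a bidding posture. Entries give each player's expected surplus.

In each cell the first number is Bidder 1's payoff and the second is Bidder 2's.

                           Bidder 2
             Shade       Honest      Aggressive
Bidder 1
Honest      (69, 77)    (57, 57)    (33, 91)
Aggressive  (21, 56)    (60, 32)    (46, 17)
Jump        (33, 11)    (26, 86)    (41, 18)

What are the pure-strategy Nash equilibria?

There is no pure-strategy Nash equilibrium.

Bidder 1 against Shade: payoffs 69, 21, 33 → best response Honest.
Bidder 1 against Honest: payoffs 57, 60, 26 → best response Aggressive.
Bidder 1 against Aggressive: payoffs 33, 46, 41 → best response Aggressive.
Bidder 2 against Honest: payoffs 77, 57, 91 → best response Aggressive.
Bidder 2 against Aggressive: payoffs 56, 32, 17 → best response Shade.
Bidder 2 against Jump: payoffs 11, 86, 18 → best response Honest.
No profile is a mutual best response for all players.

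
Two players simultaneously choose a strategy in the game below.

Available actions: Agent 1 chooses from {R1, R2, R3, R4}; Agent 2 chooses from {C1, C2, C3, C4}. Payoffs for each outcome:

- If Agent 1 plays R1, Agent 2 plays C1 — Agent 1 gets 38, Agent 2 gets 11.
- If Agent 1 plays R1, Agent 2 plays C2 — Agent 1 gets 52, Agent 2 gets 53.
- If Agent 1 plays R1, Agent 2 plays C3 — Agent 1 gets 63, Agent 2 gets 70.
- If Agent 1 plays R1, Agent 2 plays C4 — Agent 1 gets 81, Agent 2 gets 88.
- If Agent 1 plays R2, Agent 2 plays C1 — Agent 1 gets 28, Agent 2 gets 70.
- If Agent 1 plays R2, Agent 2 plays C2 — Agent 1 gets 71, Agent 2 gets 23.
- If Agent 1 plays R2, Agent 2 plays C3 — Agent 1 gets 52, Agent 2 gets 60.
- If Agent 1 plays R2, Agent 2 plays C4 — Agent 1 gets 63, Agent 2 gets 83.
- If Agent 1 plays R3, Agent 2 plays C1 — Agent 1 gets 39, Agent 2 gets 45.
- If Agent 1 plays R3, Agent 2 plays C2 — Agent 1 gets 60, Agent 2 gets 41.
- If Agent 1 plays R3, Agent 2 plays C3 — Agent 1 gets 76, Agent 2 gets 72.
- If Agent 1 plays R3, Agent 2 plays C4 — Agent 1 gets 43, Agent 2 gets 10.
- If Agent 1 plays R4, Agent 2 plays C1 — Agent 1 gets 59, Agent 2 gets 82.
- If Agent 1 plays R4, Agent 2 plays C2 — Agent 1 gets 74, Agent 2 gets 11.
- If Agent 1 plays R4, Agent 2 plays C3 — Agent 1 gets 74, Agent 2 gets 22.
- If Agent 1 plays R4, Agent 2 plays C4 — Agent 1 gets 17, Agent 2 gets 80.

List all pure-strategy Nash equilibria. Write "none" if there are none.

For each player, find the best response to each opponent profile; mutual best responses are the pure NE.
Agent 1 against C1: payoffs 38, 28, 39, 59 → best response R4.
Agent 1 against C2: payoffs 52, 71, 60, 74 → best response R4.
Agent 1 against C3: payoffs 63, 52, 76, 74 → best response R3.
Agent 1 against C4: payoffs 81, 63, 43, 17 → best response R1.
Agent 2 against R1: payoffs 11, 53, 70, 88 → best response C4.
Agent 2 against R2: payoffs 70, 23, 60, 83 → best response C4.
Agent 2 against R3: payoffs 45, 41, 72, 10 → best response C3.
Agent 2 against R4: payoffs 82, 11, 22, 80 → best response C1.
Mutual best responses: (R1, C4); (R3, C3); (R4, C1).

Pure-strategy Nash equilibria: (R1, C4) and (R3, C3) and (R4, C1)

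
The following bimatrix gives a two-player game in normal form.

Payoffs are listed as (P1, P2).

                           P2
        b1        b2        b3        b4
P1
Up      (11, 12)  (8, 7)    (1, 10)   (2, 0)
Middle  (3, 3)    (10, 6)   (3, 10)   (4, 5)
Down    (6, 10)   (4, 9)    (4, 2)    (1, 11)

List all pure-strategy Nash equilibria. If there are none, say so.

Mark each player's best response to every combination of opponents' strategies; a profile where every player is best-responding is a pure Nash equilibrium.
P1 against b1: payoffs 11, 3, 6 → best response Up.
P1 against b2: payoffs 8, 10, 4 → best response Middle.
P1 against b3: payoffs 1, 3, 4 → best response Down.
P1 against b4: payoffs 2, 4, 1 → best response Middle.
P2 against Up: payoffs 12, 7, 10, 0 → best response b1.
P2 against Middle: payoffs 3, 6, 10, 5 → best response b3.
P2 against Down: payoffs 10, 9, 2, 11 → best response b4.
Mutual best responses: (Up, b1).

(Up, b1)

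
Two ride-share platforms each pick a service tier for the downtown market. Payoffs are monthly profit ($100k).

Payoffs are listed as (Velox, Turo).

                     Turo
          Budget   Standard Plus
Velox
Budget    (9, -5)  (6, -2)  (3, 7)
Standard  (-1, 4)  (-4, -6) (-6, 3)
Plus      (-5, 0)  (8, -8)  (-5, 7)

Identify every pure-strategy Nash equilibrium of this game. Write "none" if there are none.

Pure NE: (Budget, Plus)

Check each profile: it is a Nash equilibrium iff no player can strictly gain by switching unilaterally.
(Budget, Budget): Turo can switch to Standard (-5 → -2). Not NE.
(Budget, Standard): Velox can switch to Plus (6 → 8). Not NE.
(Budget, Plus): Velox gets 3, best alternative -5; Turo gets 7, best alternative -2. No profitable deviation — NE.
(Standard, Budget): Velox can switch to Budget (-1 → 9). Not NE.
(Standard, Standard): Velox can switch to Budget (-4 → 6). Not NE.
(Standard, Plus): Velox can switch to Budget (-6 → 3). Not NE.
(Plus, Budget): Velox can switch to Budget (-5 → 9). Not NE.
(The remaining 2 profiles each have a profitable deviation by the same check.)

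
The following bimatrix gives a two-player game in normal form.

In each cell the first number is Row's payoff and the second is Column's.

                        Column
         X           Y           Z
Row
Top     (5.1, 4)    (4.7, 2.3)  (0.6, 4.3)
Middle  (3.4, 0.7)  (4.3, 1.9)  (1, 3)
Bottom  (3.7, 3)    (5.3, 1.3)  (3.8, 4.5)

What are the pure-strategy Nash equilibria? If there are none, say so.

(Bottom, Z)

Row against X: payoffs 5.1, 3.4, 3.7 → best response Top.
Row against Y: payoffs 4.7, 4.3, 5.3 → best response Bottom.
Row against Z: payoffs 0.6, 1, 3.8 → best response Bottom.
Column against Top: payoffs 4, 2.3, 4.3 → best response Z.
Column against Middle: payoffs 0.7, 1.9, 3 → best response Z.
Column against Bottom: payoffs 3, 1.3, 4.5 → best response Z.
Mutual best responses: (Bottom, Z).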